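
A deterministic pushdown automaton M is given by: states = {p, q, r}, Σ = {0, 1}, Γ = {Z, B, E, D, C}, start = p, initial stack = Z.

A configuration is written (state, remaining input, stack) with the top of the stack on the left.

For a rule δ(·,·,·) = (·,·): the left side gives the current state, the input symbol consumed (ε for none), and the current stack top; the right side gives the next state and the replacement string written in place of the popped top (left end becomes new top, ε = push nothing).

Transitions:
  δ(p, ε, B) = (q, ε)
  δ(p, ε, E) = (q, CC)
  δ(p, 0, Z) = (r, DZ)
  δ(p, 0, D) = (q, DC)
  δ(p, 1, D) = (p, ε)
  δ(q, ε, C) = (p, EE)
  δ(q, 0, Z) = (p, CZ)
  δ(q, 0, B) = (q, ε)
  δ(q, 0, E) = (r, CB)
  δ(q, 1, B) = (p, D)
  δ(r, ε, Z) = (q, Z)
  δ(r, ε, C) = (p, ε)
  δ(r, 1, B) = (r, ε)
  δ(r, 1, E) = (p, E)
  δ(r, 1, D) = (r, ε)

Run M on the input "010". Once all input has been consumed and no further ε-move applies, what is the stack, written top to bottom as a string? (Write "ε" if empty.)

CZ

(p, 010, Z)
  read 0, top Z: go to r, push DZ → (r, 10, DZ)
  read 1, top D: go to r, push ε → (r, 0, Z)
  ε-move, top Z: go to q, push Z → (q, 0, Z)
  read 0, top Z: go to p, push CZ → (p, ε, CZ)
All input consumed in state p with stack CZ.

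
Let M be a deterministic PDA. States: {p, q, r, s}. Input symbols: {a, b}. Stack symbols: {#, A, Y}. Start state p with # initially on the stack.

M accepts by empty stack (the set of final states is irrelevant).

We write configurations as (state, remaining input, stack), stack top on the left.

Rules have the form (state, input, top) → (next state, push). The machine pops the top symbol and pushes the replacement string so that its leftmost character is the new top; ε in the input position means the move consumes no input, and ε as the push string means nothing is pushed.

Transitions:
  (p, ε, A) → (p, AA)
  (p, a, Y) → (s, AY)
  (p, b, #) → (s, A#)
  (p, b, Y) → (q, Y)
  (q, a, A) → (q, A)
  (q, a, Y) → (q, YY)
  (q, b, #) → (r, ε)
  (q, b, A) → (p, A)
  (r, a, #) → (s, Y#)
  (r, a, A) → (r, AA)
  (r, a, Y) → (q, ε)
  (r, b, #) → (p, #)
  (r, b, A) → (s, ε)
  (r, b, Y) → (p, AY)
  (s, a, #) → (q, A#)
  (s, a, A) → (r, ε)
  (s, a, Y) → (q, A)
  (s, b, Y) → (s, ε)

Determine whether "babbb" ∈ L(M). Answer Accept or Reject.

(p, babbb, #) ⊢ (s, abbb, A#) ⊢ (r, bbb, #) ⊢ (p, bb, #) ⊢ (s, b, A#)
No transition applies at (s, b, A#); input not fully consumed.

Reject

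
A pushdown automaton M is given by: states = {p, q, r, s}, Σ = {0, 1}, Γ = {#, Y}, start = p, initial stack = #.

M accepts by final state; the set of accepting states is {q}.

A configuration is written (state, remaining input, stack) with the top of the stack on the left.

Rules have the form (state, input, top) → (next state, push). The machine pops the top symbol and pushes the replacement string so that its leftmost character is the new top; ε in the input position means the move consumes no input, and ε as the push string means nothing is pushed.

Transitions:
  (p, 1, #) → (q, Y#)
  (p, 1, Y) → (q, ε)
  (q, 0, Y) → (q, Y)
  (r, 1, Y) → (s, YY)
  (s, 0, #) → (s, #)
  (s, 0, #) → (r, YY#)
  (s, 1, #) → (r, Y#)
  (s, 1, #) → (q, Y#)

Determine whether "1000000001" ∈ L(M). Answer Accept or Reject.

Reject

No computation consumes all input and reaches a final state.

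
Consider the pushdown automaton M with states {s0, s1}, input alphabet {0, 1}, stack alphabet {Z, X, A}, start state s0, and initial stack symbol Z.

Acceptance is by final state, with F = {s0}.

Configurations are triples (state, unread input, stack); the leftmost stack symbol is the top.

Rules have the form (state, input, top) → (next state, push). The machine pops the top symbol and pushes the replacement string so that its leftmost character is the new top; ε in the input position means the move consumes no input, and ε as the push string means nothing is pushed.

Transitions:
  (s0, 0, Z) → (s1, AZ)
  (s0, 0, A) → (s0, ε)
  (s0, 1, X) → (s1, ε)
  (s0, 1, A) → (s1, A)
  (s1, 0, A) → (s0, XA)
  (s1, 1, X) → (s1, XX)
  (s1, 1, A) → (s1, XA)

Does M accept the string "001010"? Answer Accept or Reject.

One accepting computation: (s0, 001010, Z) ⊢ (s1, 01010, AZ) ⊢ (s0, 1010, XAZ) ⊢ (s1, 010, AZ) ⊢ (s0, 10, XAZ) ⊢ (s1, 0, AZ) ⊢ (s0, ε, XAZ)
All input consumed and state s0 ∈ F.

Accept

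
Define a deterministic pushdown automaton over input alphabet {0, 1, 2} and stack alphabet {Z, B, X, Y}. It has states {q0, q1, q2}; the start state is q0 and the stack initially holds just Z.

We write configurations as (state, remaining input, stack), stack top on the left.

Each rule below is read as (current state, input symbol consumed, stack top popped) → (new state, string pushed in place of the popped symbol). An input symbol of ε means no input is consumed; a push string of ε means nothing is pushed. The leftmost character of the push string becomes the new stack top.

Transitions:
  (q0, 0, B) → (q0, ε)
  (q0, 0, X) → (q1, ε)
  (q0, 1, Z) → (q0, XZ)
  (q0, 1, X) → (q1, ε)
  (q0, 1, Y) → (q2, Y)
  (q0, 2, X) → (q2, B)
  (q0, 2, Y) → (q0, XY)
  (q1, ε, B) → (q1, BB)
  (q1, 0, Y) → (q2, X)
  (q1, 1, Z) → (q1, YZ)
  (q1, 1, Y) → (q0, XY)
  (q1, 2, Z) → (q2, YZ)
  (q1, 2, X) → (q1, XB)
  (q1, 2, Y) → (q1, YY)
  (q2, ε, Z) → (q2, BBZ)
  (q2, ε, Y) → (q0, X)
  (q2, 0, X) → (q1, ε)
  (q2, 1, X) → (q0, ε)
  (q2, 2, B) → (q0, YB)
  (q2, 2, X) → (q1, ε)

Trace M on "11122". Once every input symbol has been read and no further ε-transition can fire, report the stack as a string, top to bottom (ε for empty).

YYYZ

(q0, 11122, Z)
  read 1, top Z: go to q0, push XZ → (q0, 1122, XZ)
  read 1, top X: go to q1, push ε → (q1, 122, Z)
  read 1, top Z: go to q1, push YZ → (q1, 22, YZ)
  read 2, top Y: go to q1, push YY → (q1, 2, YYZ)
  read 2, top Y: go to q1, push YY → (q1, ε, YYYZ)
All input consumed in state q1 with stack YYYZ.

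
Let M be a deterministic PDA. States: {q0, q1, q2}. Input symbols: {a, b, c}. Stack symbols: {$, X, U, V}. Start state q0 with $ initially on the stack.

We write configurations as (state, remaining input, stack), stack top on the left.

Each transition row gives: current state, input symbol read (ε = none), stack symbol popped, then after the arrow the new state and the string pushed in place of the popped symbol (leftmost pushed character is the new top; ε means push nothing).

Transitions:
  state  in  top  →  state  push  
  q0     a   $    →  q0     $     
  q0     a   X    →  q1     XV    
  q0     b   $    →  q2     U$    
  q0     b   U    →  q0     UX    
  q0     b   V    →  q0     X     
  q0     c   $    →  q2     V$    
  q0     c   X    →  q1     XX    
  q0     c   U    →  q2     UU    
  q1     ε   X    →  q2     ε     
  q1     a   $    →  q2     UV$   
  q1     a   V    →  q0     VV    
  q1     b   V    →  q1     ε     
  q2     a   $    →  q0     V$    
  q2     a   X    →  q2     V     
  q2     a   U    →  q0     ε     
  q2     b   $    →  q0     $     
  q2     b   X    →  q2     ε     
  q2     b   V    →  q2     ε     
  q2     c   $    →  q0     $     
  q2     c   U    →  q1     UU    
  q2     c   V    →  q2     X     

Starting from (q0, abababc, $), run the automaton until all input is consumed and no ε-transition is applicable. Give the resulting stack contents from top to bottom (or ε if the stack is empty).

(q0, abababc, $) ⊢ (q0, bababc, $) ⊢ (q2, ababc, U$) ⊢ (q0, babc, $) ⊢ (q2, abc, U$) ⊢ (q0, bc, $) ⊢ (q2, c, U$) ⊢ (q1, ε, UU$)
All input consumed in state q1 with stack UU$.

UU$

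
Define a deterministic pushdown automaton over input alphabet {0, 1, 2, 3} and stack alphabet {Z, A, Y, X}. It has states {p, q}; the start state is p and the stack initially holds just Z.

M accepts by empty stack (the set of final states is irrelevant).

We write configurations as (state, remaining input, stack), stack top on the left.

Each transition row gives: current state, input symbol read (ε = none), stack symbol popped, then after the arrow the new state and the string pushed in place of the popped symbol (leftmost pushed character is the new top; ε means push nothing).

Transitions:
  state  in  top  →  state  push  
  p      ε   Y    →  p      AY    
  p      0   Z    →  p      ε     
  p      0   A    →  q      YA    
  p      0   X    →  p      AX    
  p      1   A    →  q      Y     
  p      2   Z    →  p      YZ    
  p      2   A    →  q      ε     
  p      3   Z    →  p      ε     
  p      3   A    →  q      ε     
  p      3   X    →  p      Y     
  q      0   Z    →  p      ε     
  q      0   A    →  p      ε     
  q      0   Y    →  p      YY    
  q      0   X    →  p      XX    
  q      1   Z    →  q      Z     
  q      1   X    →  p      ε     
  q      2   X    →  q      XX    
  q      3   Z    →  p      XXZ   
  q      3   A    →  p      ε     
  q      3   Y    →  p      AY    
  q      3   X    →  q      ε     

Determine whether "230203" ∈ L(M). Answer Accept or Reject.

(p, 230203, Z)
  read 2, top Z: go to p, push YZ → (p, 30203, YZ)
  ε-move, top Y: go to p, push AY → (p, 30203, AYZ)
  read 3, top A: go to q, push ε → (q, 0203, YZ)
  read 0, top Y: go to p, push YY → (p, 203, YYZ)
  ε-move, top Y: go to p, push AY → (p, 203, AYYZ)
  read 2, top A: go to q, push ε → (q, 03, YYZ)
  read 0, top Y: go to p, push YY → (p, 3, YYYZ)
  ε-move, top Y: go to p, push AY → (p, 3, AYYYZ)
  read 3, top A: go to q, push ε → (q, ε, YYYZ)
All input consumed; stack is YYYZ, not empty, and no further ε-move applies.

Reject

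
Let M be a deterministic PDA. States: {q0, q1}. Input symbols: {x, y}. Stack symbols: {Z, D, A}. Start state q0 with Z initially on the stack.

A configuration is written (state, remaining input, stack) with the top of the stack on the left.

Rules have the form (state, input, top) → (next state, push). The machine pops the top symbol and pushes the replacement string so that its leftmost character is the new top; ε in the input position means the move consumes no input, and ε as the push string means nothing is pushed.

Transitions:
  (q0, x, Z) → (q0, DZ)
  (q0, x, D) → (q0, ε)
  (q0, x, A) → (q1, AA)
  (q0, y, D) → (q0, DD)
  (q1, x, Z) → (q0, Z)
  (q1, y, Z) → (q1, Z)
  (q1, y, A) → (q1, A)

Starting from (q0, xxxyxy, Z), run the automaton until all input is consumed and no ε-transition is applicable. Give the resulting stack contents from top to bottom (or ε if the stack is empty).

DDZ

(q0, xxxyxy, Z)
  read x, top Z: go to q0, push DZ → (q0, xxyxy, DZ)
  read x, top D: go to q0, push ε → (q0, xyxy, Z)
  read x, top Z: go to q0, push DZ → (q0, yxy, DZ)
  read y, top D: go to q0, push DD → (q0, xy, DDZ)
  read x, top D: go to q0, push ε → (q0, y, DZ)
  read y, top D: go to q0, push DD → (q0, ε, DDZ)
All input consumed in state q0 with stack DDZ.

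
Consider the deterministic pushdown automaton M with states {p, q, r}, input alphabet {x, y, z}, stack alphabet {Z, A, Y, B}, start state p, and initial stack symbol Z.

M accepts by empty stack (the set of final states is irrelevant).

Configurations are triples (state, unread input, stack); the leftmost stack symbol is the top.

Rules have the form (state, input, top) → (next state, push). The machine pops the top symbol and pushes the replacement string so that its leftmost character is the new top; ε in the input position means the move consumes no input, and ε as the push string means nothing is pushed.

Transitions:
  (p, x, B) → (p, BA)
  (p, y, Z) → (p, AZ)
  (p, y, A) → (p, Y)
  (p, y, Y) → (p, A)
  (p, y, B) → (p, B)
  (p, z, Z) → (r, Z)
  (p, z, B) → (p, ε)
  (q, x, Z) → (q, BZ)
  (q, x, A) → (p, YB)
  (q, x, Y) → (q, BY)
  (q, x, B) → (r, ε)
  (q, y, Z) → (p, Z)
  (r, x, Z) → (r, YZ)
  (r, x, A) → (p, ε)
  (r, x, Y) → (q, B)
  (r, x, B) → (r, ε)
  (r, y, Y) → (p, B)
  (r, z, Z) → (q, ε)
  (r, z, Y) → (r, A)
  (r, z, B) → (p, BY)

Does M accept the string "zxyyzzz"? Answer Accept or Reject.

Accept

(p, zxyyzzz, Z)
  read z, top Z: go to r, push Z → (r, xyyzzz, Z)
  read x, top Z: go to r, push YZ → (r, yyzzz, YZ)
  read y, top Y: go to p, push B → (p, yzzz, BZ)
  read y, top B: go to p, push B → (p, zzz, BZ)
  read z, top B: go to p, push ε → (p, zz, Z)
  read z, top Z: go to r, push Z → (r, z, Z)
  read z, top Z: go to q, push ε → (q, ε, ε)
All input consumed and the stack is empty.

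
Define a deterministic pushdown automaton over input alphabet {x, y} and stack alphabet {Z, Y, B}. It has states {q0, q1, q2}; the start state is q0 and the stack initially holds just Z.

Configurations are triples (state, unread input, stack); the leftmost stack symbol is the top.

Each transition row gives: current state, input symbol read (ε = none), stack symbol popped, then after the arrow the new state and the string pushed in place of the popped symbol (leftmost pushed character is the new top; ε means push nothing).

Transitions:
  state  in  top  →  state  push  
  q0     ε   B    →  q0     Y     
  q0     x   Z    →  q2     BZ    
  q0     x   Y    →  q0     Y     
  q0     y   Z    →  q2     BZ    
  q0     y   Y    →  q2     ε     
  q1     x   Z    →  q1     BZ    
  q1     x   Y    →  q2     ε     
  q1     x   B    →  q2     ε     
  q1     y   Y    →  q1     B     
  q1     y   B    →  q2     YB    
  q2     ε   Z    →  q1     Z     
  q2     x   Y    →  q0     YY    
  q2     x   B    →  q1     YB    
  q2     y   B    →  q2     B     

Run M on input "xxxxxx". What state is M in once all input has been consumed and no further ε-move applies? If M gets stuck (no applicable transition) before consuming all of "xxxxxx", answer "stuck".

(q0, xxxxxx, Z)
  read x, top Z: go to q2, push BZ → (q2, xxxxx, BZ)
  read x, top B: go to q1, push YB → (q1, xxxx, YBZ)
  read x, top Y: go to q2, push ε → (q2, xxx, BZ)
  read x, top B: go to q1, push YB → (q1, xx, YBZ)
  read x, top Y: go to q2, push ε → (q2, x, BZ)
  read x, top B: go to q1, push YB → (q1, ε, YBZ)
All input consumed; M is in state q1.

q1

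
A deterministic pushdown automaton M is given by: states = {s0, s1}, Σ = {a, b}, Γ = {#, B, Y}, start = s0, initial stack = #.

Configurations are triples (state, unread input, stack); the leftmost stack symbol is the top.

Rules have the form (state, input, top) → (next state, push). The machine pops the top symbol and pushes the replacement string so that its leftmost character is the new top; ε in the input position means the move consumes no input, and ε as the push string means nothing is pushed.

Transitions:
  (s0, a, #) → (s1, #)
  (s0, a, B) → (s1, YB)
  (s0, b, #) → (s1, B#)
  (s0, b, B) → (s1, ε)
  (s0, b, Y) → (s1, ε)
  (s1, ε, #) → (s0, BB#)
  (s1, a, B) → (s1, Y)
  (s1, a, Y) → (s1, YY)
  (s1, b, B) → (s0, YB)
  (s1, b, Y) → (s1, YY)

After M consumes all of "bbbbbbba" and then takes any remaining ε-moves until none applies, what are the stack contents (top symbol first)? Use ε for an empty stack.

(s0, bbbbbbba, #) ⊢ (s1, bbbbbba, B#) ⊢ (s0, bbbbba, YB#) ⊢ (s1, bbbba, B#) ⊢ (s0, bbba, YB#) ⊢ (s1, bba, B#) ⊢ (s0, ba, YB#) ⊢ (s1, a, B#) ⊢ (s1, ε, Y#)
All input consumed in state s1 with stack Y#.

Y#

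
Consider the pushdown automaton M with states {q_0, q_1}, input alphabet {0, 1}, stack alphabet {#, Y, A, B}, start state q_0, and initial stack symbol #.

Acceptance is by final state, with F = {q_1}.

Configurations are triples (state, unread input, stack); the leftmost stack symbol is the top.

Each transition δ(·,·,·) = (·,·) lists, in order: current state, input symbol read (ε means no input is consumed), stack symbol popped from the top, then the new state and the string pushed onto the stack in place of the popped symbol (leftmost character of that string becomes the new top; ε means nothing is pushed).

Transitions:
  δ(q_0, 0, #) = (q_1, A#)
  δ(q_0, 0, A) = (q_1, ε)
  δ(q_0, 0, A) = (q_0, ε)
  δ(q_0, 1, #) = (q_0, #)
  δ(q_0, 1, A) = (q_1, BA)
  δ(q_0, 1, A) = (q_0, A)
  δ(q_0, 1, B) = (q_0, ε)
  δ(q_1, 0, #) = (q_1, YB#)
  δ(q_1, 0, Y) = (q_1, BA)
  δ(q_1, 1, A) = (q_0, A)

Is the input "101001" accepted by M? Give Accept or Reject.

Reject

No computation consumes all input and reaches a final state.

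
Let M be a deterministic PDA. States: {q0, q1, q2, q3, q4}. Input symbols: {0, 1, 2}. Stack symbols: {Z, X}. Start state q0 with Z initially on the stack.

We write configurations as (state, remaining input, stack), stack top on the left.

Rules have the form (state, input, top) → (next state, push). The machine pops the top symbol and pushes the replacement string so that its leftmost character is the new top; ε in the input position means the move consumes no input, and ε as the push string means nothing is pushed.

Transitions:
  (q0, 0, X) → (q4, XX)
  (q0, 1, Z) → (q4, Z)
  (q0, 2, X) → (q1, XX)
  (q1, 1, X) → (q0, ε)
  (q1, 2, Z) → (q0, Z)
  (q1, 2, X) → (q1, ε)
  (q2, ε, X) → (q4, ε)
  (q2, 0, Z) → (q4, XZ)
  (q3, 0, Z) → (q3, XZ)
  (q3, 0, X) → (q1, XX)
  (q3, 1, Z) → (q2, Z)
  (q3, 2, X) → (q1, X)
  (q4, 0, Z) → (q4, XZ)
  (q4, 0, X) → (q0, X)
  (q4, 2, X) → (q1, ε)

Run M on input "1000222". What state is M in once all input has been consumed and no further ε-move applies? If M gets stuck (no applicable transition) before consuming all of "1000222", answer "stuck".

(q0, 1000222, Z)
  read 1, top Z: go to q4, push Z → (q4, 000222, Z)
  read 0, top Z: go to q4, push XZ → (q4, 00222, XZ)
  read 0, top X: go to q0, push X → (q0, 0222, XZ)
  read 0, top X: go to q4, push XX → (q4, 222, XXZ)
  read 2, top X: go to q1, push ε → (q1, 22, XZ)
  read 2, top X: go to q1, push ε → (q1, 2, Z)
  read 2, top Z: go to q0, push Z → (q0, ε, Z)
All input consumed; M is in state q0.

q0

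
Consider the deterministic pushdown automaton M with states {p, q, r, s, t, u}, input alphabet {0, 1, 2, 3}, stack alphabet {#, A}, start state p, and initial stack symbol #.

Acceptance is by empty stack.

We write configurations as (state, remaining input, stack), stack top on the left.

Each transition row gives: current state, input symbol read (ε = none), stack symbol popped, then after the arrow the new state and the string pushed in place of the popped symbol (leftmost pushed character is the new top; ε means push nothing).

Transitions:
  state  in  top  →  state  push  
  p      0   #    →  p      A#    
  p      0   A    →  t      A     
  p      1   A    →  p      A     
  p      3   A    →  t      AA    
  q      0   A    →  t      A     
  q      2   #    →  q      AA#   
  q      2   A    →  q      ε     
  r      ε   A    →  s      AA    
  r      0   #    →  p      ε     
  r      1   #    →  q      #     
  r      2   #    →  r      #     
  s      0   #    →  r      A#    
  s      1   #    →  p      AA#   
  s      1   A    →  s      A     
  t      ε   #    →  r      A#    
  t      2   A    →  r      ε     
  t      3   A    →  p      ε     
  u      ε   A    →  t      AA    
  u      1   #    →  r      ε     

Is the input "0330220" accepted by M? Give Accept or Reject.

(p, 0330220, #)
  read 0, top #: go to p, push A# → (p, 330220, A#)
  read 3, top A: go to t, push AA → (t, 30220, AA#)
  read 3, top A: go to p, push ε → (p, 0220, A#)
  read 0, top A: go to t, push A → (t, 220, A#)
  read 2, top A: go to r, push ε → (r, 20, #)
  read 2, top #: go to r, push # → (r, 0, #)
  read 0, top #: go to p, push ε → (p, ε, ε)
All input consumed and the stack is empty.

Accept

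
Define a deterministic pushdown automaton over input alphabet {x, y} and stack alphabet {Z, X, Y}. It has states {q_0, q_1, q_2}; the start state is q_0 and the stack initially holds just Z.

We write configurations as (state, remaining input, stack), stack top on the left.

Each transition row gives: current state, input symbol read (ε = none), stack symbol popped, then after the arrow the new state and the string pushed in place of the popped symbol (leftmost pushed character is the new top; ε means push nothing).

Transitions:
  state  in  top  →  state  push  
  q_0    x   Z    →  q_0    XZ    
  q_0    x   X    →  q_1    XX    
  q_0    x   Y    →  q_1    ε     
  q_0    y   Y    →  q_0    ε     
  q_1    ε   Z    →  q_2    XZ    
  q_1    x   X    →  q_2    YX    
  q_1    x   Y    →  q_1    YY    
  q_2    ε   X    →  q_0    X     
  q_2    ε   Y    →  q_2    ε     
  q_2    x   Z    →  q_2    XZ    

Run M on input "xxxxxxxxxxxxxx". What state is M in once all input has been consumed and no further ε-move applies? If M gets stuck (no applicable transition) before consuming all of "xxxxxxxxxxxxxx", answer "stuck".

(q_0, xxxxxxxxxxxxxx, Z)
  read x, top Z: go to q_0, push XZ → (q_0, xxxxxxxxxxxxx, XZ)
  read x, top X: go to q_1, push XX → (q_1, xxxxxxxxxxxx, XXZ)
  read x, top X: go to q_2, push YX → (q_2, xxxxxxxxxxx, YXXZ)
  ε-move, top Y: go to q_2, push ε → (q_2, xxxxxxxxxxx, XXZ)
  ε-move, top X: go to q_0, push X → (q_0, xxxxxxxxxxx, XXZ)
  read x, top X: go to q_1, push XX → (q_1, xxxxxxxxxx, XXXZ)
  read x, top X: go to q_2, push YX → (q_2, xxxxxxxxx, YXXXZ)
  ε-move, top Y: go to q_2, push ε → (q_2, xxxxxxxxx, XXXZ)
  ε-move, top X: go to q_0, push X → (q_0, xxxxxxxxx, XXXZ)
  read x, top X: go to q_1, push XX → (q_1, xxxxxxxx, XXXXZ)
  read x, top X: go to q_2, push YX → (q_2, xxxxxxx, YXXXXZ)
  ε-move, top Y: go to q_2, push ε → (q_2, xxxxxxx, XXXXZ)
  ε-move, top X: go to q_0, push X → (q_0, xxxxxxx, XXXXZ)
  read x, top X: go to q_1, push XX → (q_1, xxxxxx, XXXXXZ)
  read x, top X: go to q_2, push YX → (q_2, xxxxx, YXXXXXZ)
  ε-move, top Y: go to q_2, push ε → (q_2, xxxxx, XXXXXZ)
  ε-move, top X: go to q_0, push X → (q_0, xxxxx, XXXXXZ)
  read x, top X: go to q_1, push XX → (q_1, xxxx, XXXXXXZ)
  read x, top X: go to q_2, push YX → (q_2, xxx, YXXXXXXZ)
  ε-move, top Y: go to q_2, push ε → (q_2, xxx, XXXXXXZ)
  ε-move, top X: go to q_0, push X → (q_0, xxx, XXXXXXZ)
  read x, top X: go to q_1, push XX → (q_1, xx, XXXXXXXZ)
  read x, top X: go to q_2, push YX → (q_2, x, YXXXXXXXZ)
  ε-move, top Y: go to q_2, push ε → (q_2, x, XXXXXXXZ)
  ε-move, top X: go to q_0, push X → (q_0, x, XXXXXXXZ)
  read x, top X: go to q_1, push XX → (q_1, ε, XXXXXXXXZ)
All input consumed; M is in state q_1.

q_1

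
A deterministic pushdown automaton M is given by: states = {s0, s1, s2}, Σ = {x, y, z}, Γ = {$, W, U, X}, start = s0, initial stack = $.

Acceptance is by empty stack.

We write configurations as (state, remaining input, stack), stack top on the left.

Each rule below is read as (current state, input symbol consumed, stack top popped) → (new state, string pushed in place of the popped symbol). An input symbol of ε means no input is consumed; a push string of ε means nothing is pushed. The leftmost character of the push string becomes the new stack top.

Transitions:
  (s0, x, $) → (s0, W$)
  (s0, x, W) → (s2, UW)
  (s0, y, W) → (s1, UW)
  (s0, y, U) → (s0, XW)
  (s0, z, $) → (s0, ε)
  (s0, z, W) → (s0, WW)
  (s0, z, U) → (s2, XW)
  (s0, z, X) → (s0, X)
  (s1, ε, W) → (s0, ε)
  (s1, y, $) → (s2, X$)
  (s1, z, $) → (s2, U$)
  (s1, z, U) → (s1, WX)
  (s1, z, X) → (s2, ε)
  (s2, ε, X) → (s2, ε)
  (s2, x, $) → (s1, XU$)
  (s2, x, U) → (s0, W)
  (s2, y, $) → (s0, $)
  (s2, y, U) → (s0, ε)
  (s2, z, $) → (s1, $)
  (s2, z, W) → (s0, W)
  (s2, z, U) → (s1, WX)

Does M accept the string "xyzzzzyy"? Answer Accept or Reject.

Reject

(s0, xyzzzzyy, $) ⊢ (s0, yzzzzyy, W$) ⊢ (s1, zzzzyy, UW$) ⊢ (s1, zzzyy, WXW$) ⊢ (s0, zzzyy, XW$) ⊢ (s0, zzyy, XW$) ⊢ (s0, zyy, XW$) ⊢ (s0, yy, XW$)
No transition applies at (s0, yy, XW$); input not fully consumed.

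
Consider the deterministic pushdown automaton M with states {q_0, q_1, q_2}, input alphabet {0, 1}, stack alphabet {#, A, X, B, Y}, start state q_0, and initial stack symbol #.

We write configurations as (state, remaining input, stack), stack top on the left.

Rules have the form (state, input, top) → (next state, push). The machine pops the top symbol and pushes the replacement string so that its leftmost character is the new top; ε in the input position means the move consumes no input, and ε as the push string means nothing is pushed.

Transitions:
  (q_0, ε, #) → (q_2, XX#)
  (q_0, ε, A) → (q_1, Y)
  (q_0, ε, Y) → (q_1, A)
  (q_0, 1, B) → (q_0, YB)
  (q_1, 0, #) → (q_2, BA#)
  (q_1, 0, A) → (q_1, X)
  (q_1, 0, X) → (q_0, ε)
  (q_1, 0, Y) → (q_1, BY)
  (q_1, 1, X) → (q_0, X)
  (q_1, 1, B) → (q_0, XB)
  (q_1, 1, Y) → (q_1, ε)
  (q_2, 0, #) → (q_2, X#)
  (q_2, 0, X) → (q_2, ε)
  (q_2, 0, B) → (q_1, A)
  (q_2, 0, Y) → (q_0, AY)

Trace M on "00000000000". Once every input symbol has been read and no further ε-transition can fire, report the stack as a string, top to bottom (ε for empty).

(q_0, 00000000000, #) ⊢ (q_2, 00000000000, XX#) ⊢ (q_2, 0000000000, X#) ⊢ (q_2, 000000000, #) ⊢ (q_2, 00000000, X#) ⊢ (q_2, 0000000, #) ⊢ (q_2, 000000, X#) ⊢ (q_2, 00000, #) ⊢ (q_2, 0000, X#) ⊢ (q_2, 000, #) ⊢ (q_2, 00, X#) ⊢ (q_2, 0, #) ⊢ (q_2, ε, X#)
All input consumed in state q_2 with stack X#.

X#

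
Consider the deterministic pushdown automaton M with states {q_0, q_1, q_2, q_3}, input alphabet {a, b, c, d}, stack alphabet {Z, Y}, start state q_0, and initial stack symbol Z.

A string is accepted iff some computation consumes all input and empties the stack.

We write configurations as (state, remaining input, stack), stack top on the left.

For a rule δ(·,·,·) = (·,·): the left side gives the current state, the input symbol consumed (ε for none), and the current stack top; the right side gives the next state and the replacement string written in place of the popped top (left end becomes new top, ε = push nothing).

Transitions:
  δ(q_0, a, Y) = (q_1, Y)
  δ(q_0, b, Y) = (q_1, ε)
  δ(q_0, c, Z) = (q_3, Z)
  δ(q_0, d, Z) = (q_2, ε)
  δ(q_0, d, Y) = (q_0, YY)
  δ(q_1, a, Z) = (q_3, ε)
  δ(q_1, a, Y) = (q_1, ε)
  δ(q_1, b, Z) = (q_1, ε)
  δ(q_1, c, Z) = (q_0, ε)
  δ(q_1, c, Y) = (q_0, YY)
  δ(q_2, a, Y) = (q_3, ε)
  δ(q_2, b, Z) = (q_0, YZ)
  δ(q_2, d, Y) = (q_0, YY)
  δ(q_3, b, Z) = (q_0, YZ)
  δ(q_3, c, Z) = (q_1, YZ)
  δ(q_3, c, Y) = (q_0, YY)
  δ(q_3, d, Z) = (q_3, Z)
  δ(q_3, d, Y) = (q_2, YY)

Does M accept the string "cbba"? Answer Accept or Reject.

Accept

(q_0, cbba, Z) ⊢ (q_3, bba, Z) ⊢ (q_0, ba, YZ) ⊢ (q_1, a, Z) ⊢ (q_3, ε, ε)
All input consumed and the stack is empty.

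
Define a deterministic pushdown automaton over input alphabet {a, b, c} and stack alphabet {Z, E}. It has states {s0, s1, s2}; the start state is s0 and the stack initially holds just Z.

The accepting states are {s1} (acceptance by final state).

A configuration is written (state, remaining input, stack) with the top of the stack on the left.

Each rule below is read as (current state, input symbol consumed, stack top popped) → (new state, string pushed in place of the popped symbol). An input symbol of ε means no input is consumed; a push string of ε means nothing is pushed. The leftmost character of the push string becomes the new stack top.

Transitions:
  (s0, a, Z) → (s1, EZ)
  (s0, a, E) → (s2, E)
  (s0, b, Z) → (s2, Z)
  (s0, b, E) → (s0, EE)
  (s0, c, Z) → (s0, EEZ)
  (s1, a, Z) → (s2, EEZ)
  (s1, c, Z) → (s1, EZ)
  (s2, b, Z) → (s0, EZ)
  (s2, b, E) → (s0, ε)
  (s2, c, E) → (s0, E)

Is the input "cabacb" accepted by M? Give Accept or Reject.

Reject

(s0, cabacb, Z) ⊢ (s0, abacb, EEZ) ⊢ (s2, bacb, EEZ) ⊢ (s0, acb, EZ) ⊢ (s2, cb, EZ) ⊢ (s0, b, EZ) ⊢ (s0, ε, EEZ)
All input consumed; state s0 ∉ F and no further ε-move applies.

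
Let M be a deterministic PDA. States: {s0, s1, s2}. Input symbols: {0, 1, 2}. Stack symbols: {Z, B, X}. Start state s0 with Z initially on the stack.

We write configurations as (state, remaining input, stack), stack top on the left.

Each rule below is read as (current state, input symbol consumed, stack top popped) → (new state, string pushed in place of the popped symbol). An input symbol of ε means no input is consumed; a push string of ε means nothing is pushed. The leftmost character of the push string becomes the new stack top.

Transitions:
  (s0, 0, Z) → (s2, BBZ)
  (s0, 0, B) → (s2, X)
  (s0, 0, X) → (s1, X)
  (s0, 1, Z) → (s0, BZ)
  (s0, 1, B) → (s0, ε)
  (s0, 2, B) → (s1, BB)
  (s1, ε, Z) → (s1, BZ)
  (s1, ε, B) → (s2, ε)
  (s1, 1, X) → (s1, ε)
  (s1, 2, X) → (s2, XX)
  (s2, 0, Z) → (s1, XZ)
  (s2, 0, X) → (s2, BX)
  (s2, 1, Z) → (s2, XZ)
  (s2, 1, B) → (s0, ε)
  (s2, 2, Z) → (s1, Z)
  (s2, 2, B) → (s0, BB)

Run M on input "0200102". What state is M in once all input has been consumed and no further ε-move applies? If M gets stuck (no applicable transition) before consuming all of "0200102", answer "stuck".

(s0, 0200102, Z)
  read 0, top Z: go to s2, push BBZ → (s2, 200102, BBZ)
  read 2, top B: go to s0, push BB → (s0, 00102, BBBZ)
  read 0, top B: go to s2, push X → (s2, 0102, XBBZ)
  read 0, top X: go to s2, push BX → (s2, 102, BXBBZ)
  read 1, top B: go to s0, push ε → (s0, 02, XBBZ)
  read 0, top X: go to s1, push X → (s1, 2, XBBZ)
  read 2, top X: go to s2, push XX → (s2, ε, XXBBZ)
All input consumed; M is in state s2.

s2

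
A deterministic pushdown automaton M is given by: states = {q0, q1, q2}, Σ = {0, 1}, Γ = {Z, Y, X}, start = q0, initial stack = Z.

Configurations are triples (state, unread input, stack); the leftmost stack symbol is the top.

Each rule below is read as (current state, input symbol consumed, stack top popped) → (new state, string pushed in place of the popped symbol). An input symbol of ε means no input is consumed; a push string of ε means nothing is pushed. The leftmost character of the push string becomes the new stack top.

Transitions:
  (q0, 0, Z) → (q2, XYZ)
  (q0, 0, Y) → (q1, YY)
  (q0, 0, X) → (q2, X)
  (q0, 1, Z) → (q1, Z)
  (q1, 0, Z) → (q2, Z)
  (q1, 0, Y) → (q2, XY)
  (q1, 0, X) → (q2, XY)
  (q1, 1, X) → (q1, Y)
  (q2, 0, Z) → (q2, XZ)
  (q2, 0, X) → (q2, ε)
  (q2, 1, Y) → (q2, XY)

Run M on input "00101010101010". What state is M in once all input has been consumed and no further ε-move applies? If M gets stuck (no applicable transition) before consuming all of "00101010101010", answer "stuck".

(q0, 00101010101010, Z) ⊢ (q2, 0101010101010, XYZ) ⊢ (q2, 101010101010, YZ) ⊢ (q2, 01010101010, XYZ) ⊢ (q2, 1010101010, YZ) ⊢ (q2, 010101010, XYZ) ⊢ (q2, 10101010, YZ) ⊢ (q2, 0101010, XYZ) ⊢ (q2, 101010, YZ) ⊢ (q2, 01010, XYZ) ⊢ (q2, 1010, YZ) ⊢ (q2, 010, XYZ) ⊢ (q2, 10, YZ) ⊢ (q2, 0, XYZ) ⊢ (q2, ε, YZ)
All input consumed; M is in state q2.

q2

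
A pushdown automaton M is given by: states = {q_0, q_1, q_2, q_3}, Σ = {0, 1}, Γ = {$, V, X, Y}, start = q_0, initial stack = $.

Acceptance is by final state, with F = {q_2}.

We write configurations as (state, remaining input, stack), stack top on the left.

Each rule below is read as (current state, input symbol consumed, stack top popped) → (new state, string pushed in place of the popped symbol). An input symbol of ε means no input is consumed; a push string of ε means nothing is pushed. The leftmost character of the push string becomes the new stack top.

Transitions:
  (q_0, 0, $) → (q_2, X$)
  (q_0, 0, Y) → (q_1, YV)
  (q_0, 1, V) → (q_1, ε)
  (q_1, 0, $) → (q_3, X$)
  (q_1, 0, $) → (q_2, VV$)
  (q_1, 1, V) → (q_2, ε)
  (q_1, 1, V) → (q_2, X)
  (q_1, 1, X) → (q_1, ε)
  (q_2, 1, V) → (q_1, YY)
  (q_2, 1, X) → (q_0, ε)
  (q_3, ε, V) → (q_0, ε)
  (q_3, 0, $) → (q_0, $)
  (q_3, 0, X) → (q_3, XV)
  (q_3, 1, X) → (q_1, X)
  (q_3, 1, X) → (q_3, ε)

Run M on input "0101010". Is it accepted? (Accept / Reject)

One accepting computation: (q_0, 0101010, $) ⊢ (q_2, 101010, X$) ⊢ (q_0, 01010, $) ⊢ (q_2, 1010, X$) ⊢ (q_0, 010, $) ⊢ (q_2, 10, X$) ⊢ (q_0, 0, $) ⊢ (q_2, ε, X$)
All input consumed and state q_2 ∈ F.

Accept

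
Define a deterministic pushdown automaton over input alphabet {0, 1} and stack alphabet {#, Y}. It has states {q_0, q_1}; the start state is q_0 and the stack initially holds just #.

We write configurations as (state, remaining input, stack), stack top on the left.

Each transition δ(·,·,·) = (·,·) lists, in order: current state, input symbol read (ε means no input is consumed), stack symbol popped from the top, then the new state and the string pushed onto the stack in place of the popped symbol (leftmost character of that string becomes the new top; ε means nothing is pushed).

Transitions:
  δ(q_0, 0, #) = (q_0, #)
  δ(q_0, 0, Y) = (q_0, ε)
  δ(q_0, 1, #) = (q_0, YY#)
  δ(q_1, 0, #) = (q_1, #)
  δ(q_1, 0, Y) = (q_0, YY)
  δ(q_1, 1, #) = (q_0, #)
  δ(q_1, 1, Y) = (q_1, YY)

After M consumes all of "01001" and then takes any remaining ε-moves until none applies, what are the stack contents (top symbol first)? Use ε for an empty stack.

(q_0, 01001, #) ⊢ (q_0, 1001, #) ⊢ (q_0, 001, YY#) ⊢ (q_0, 01, Y#) ⊢ (q_0, 1, #) ⊢ (q_0, ε, YY#)
All input consumed in state q_0 with stack YY#.

YY#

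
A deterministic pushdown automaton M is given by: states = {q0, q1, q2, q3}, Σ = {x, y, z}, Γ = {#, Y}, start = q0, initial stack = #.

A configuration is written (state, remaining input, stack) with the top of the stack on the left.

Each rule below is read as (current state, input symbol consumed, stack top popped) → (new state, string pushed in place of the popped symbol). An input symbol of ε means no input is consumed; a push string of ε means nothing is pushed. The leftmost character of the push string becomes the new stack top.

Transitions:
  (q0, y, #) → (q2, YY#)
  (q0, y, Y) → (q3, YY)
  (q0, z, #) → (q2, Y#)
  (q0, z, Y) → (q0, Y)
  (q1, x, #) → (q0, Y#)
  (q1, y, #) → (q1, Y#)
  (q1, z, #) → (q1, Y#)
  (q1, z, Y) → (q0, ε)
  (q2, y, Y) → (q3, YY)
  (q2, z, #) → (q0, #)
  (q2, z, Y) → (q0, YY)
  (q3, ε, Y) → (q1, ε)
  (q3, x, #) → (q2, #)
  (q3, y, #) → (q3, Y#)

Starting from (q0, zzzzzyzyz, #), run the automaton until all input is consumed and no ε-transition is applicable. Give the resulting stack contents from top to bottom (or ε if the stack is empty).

(q0, zzzzzyzyz, #)
  read z, top #: go to q2, push Y# → (q2, zzzzyzyz, Y#)
  read z, top Y: go to q0, push YY → (q0, zzzyzyz, YY#)
  read z, top Y: go to q0, push Y → (q0, zzyzyz, YY#)
  read z, top Y: go to q0, push Y → (q0, zyzyz, YY#)
  read z, top Y: go to q0, push Y → (q0, yzyz, YY#)
  read y, top Y: go to q3, push YY → (q3, zyz, YYY#)
  ε-move, top Y: go to q1, push ε → (q1, zyz, YY#)
  read z, top Y: go to q0, push ε → (q0, yz, Y#)
  read y, top Y: go to q3, push YY → (q3, z, YY#)
  ε-move, top Y: go to q1, push ε → (q1, z, Y#)
  read z, top Y: go to q0, push ε → (q0, ε, #)
All input consumed in state q0 with stack #.

#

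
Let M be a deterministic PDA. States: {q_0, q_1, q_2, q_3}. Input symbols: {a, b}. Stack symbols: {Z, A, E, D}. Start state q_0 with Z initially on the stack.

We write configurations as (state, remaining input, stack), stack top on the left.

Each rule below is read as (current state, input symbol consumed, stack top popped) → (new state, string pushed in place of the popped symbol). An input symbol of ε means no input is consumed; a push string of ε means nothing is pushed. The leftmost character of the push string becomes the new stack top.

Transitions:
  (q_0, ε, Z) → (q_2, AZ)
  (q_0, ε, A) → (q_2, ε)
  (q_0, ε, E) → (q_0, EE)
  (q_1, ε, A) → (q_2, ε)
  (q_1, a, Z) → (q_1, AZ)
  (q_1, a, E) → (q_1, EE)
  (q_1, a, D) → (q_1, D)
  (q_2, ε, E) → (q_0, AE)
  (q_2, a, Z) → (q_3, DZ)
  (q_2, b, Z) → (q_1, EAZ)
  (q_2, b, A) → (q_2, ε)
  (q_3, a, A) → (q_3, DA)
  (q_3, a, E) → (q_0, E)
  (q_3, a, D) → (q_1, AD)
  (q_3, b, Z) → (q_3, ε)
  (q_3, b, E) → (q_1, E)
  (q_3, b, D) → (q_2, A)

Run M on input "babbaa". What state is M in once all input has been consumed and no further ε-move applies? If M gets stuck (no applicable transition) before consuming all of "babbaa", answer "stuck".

q_2

(q_0, babbaa, Z) ⊢ (q_2, babbaa, AZ) ⊢ (q_2, abbaa, Z) ⊢ (q_3, bbaa, DZ) ⊢ (q_2, baa, AZ) ⊢ (q_2, aa, Z) ⊢ (q_3, a, DZ) ⊢ (q_1, ε, ADZ) ⊢ (q_2, ε, DZ)
All input consumed; M is in state q_2.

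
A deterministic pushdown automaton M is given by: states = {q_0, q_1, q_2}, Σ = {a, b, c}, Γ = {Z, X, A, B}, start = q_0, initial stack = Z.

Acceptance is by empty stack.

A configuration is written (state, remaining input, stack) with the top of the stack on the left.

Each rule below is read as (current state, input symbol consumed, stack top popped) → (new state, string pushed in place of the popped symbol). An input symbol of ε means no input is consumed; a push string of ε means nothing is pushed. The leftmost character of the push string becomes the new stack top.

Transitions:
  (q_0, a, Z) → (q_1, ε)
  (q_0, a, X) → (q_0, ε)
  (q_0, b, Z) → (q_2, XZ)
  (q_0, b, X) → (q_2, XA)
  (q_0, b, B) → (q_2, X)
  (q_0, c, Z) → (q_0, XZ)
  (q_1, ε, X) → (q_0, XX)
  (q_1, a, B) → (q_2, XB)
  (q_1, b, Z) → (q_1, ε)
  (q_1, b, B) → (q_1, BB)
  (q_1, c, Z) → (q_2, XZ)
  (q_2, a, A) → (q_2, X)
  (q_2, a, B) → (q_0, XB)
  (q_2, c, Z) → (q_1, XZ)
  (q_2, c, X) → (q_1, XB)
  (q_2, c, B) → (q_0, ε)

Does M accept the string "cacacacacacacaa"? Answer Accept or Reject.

Accept

(q_0, cacacacacacacaa, Z)
  read c, top Z: go to q_0, push XZ → (q_0, acacacacacacaa, XZ)
  read a, top X: go to q_0, push ε → (q_0, cacacacacacaa, Z)
  read c, top Z: go to q_0, push XZ → (q_0, acacacacacaa, XZ)
  read a, top X: go to q_0, push ε → (q_0, cacacacacaa, Z)
  read c, top Z: go to q_0, push XZ → (q_0, acacacacaa, XZ)
  read a, top X: go to q_0, push ε → (q_0, cacacacaa, Z)
  read c, top Z: go to q_0, push XZ → (q_0, acacacaa, XZ)
  read a, top X: go to q_0, push ε → (q_0, cacacaa, Z)
  read c, top Z: go to q_0, push XZ → (q_0, acacaa, XZ)
  read a, top X: go to q_0, push ε → (q_0, cacaa, Z)
  read c, top Z: go to q_0, push XZ → (q_0, acaa, XZ)
  read a, top X: go to q_0, push ε → (q_0, caa, Z)
  read c, top Z: go to q_0, push XZ → (q_0, aa, XZ)
  read a, top X: go to q_0, push ε → (q_0, a, Z)
  read a, top Z: go to q_1, push ε → (q_1, ε, ε)
All input consumed and the stack is empty.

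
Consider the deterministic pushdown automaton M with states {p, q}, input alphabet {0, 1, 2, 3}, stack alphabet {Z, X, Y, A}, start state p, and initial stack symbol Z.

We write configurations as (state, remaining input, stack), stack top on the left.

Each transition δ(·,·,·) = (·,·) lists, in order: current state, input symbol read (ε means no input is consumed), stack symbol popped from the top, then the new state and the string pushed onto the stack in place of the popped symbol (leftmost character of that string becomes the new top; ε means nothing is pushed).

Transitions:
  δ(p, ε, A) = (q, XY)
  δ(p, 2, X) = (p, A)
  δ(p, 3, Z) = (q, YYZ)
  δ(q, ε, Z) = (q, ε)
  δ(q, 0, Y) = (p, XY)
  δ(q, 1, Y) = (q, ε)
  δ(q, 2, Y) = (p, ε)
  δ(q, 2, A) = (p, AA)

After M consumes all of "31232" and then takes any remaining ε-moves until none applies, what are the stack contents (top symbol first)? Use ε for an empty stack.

(p, 31232, Z)
  read 3, top Z: go to q, push YYZ → (q, 1232, YYZ)
  read 1, top Y: go to q, push ε → (q, 232, YZ)
  read 2, top Y: go to p, push ε → (p, 32, Z)
  read 3, top Z: go to q, push YYZ → (q, 2, YYZ)
  read 2, top Y: go to p, push ε → (p, ε, YZ)
All input consumed in state p with stack YZ.

YZ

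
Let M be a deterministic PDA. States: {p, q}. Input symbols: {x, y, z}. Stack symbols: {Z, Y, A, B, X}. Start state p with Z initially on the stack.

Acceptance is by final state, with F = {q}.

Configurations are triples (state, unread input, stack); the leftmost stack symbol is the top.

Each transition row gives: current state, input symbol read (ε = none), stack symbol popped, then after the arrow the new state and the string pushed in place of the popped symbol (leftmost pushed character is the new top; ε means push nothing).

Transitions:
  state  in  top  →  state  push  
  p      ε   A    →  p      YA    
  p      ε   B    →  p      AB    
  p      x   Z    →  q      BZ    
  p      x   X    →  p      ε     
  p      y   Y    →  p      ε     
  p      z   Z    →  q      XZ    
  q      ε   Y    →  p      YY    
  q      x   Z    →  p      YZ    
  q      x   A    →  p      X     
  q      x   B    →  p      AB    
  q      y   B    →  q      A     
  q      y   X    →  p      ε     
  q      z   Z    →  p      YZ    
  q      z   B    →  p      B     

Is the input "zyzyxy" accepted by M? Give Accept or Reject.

(p, zyzyxy, Z) ⊢ (q, yzyxy, XZ) ⊢ (p, zyxy, Z) ⊢ (q, yxy, XZ) ⊢ (p, xy, Z) ⊢ (q, y, BZ) ⊢ (q, ε, AZ)
All input consumed; state q ∈ F.

Accept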